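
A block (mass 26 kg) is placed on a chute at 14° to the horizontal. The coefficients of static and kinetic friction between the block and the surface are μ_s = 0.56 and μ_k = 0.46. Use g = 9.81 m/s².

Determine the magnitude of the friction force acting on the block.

The normal reaction is N = m g cos θ = 247.5 N.
For equilibrium along the incline, friction must balance the weight component: f = m g sin θ = 61.7 N up the slope.
Maximum static friction available: μ_s N = 0.56 × 247.5 = 138.6 N.
Since |61.7| ≤ 138.6 N, the block remains in static equilibrium and friction takes exactly the required value.

f ≈ 61.7 N (up the incline)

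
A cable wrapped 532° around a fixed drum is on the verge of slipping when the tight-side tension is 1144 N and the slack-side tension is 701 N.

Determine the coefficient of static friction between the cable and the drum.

μ ≈ 0.0527

T₂/T₁ = e^{μβ} → μ = ln(T₂/T₁)/β.
β = 532° = 9.285 rad.
μ = ln(1144/701)/9.285 = ln(1.632)/9.285 = 0.0527.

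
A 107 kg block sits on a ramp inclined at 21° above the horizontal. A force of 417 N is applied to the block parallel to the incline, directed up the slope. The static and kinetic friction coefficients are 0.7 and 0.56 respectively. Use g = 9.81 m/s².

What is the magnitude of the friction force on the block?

f ≈ 40.8 N (down the incline)

Perpendicular to the surface, N = m g cos θ = 107·9.81·cos 21° = 980 N.
Parallel to the incline, ΣF = 0 gives f = m g sin θ − P = 376.2 − 417 = -40.83 N (up-slope positive).
The static-friction ceiling is μ_s N = 0.7 × 980 = 686 N.
Since |-40.83| ≤ 686 N, static friction is sufficient; f equals the required value, not μ_s N.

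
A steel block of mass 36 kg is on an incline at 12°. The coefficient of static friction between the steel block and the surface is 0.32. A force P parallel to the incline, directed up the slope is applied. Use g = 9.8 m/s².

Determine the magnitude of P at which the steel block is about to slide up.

At impending motion up the slope, friction acts down-slope at its limit: f = μ_s N.
P is parallel to the surface, so N = m g cos θ = 345 N.
Along the incline: P = m g sin θ + μ_s N = 73.4 + 0.32×345 = 184 N.

P ≈ 184 N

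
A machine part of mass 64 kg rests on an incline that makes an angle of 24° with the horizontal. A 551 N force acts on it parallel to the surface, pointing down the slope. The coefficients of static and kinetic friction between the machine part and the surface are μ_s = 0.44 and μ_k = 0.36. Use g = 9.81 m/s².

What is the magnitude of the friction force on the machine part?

Perpendicular to the surface, N = m g cos θ = 64·9.81·cos 24° = 573.6 N.
The friction needed for equilibrium is m g sin θ + P = 255.4 + 551 = 806.4 N, measured positive up-slope.
Static friction can supply at most μ_s N = 252.4 N.
Since |806.4| > 252.4 N, static friction cannot hold it; the machine part slides down the incline and kinetic friction applies: f = μ_k N = 0.36 × 573.6 = 206 N.

f ≈ 206 N (up the incline)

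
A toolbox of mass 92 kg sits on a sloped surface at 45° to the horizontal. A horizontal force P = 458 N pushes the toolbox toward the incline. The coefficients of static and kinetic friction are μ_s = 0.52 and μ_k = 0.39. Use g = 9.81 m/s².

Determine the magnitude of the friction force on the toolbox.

f ≈ 314 N (up the incline)

Resolve perpendicular to the incline: N = m g cos θ + P sin θ = 92×9.81×cos 45° + 458×sin 45° = 962 N.
Along the incline, the net driving force (taking up-slope positive) is P cos θ − m g sin θ = 323.9 − 638.2 = -314.3 N, so equilibrium requires friction f = 314.3 N (up-slope).
Maximum static friction: μ_s N = 0.52 × 962 = 500.3 N.
|f_req| = 314.3 ≤ 500.3 N → the toolbox is in equilibrium; friction equals the required value.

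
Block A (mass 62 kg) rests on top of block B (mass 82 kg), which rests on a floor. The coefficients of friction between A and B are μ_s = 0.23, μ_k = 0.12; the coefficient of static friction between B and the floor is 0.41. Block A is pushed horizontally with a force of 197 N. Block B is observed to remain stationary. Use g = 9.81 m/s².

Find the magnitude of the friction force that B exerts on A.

The normal force B exerts on A is simply A's weight, N₁ = 608.2 N.
Maximum static friction on A from B: μ_s N₁ = 0.23×608.2 = 139.9 N.
Since P = 197 N > 139.9 N, A slides on B; the A–B friction is kinetic: f₁ = μ_k N₁ = 0.12×608.2 = 73 N.
B experiences an equal 73 N forward from A (third law). B is in equilibrium, so the floor supplies f₂ = 73 N of static friction (limit μ_s(m_A+m_B)g = 579.2 N, not exceeded).

f ≈ 73 N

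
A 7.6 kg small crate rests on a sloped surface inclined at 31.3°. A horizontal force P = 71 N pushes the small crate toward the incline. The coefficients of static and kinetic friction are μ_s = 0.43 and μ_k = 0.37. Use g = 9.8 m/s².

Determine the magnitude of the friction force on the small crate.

Normal direction: N = m g cos θ + P sin θ = 100.5 N.
Parallel to the incline: P cos θ − m g sin θ = 60.67 − 38.69 = 21.97 N; the friction needed to balance this is 21.97 N acting down the slope.
The limit of static friction is μ_s N = 43.23 N.
Since 21.97 N is within the 43.23 N limit, the small crate stays put and friction is exactly 22 N.

f ≈ 22 N (down the incline)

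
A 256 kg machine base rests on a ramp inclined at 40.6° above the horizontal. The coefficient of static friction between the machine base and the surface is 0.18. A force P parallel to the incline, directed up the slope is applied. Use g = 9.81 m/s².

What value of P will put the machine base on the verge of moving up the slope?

At impending motion up the slope, friction acts down-slope at its limit: f = μ_s N.
P is parallel to the surface, so N = m g cos θ = 1910 N.
Along the incline: P = m g sin θ + μ_s N = 1630 + 0.18×1910 = 1980 N.

P ≈ 1980 N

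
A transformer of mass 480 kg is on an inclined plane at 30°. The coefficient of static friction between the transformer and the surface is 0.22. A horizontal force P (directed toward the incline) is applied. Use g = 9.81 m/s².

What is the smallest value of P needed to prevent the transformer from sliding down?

The transformer tends to slide down (tan θ > μ_s), so at the point of impending slip friction acts up-slope at its limit: f = μ_s N.
Perpendicular to the incline: N = m g cos θ + P sin θ.
Along the incline: P cos θ + μ_s N = m g sin θ, i.e. P cos θ + μ_s (m g cos θ + P sin θ) = m g sin θ.
Solving, P (cos θ + μ_s sin θ) = m g (sin θ − μ_s cos θ), so P = 4710×0.3095/0.976 = 1490 N.

P_min ≈ 1490 N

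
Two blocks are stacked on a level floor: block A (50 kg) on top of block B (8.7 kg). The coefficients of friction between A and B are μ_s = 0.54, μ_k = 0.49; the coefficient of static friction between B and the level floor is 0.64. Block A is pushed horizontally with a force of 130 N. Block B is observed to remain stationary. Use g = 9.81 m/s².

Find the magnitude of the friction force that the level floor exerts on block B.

f ≈ 130 N

Normal force at the A–B interface: N₁ = m_A g = 490.5 N.
Maximum static friction on A from B: μ_s N₁ = 0.54×490.5 = 264.9 N.
P = 130 N is within that limit, so A and B move together (both at rest); the A–B friction is simply f₁ = P = 130 N.
B experiences an equal 130 N forward from A (third law). B is in equilibrium, so the floor supplies f₂ = 130 N of static friction (limit μ_s(m_A+m_B)g = 368.5 N, not exceeded).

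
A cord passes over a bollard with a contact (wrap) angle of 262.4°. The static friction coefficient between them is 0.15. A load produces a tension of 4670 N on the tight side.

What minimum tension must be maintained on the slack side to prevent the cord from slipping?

Capstan equation at impending slip: T_tight/T_slack = e^{μβ}.
β = 262.4° = 4.58 rad; e^{μβ} = e^{0.15×4.58} = 1.988.
T_slack = T_tight / e^{μβ} = 4670 / 1.988 = 2350 N.

T_min ≈ 2350 N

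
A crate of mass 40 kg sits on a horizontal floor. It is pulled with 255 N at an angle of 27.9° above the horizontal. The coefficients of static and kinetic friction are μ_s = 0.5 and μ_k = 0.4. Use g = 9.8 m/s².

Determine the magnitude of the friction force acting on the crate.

Vertical equilibrium gives N = m g − P sin α = 272.7 N.
Horizontally, friction must balance P cos α = 225.4 N.
The static-friction limit is μ_s N = 136.3 N.
225.4 > 136.3 N → the crate slides; f = μ_k N = 0.4×272.7 = 109 N.

f ≈ 109 N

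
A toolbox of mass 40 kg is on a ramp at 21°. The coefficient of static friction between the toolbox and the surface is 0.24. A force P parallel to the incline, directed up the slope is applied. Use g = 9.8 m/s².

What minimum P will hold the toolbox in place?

The toolbox tends to slide down (tan θ > μ_s), so at the point of impending slip friction acts up-slope at its limit: f = μ_s N.
P is parallel to the surface, so N = m g cos θ = 366 N.
Along the incline: P + μ_s N = m g sin θ, so P = 140 − 0.24×366 = 52.6 N.

P_min ≈ 52.6 N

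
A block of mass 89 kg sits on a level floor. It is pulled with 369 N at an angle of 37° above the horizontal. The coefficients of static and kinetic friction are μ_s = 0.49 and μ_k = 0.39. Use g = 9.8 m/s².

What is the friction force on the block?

f ≈ 295 N

The vertical component of P reduces the normal force: N = m g − P sin α = 872.2 − 222.1 = 650.1 N.
For equilibrium, f = P cos α = 369×cos 37° = 294.7 N.
The static-friction limit is μ_s N = 318.6 N.
294.7 ≤ 318.6 N → static; friction equals the required 295 N.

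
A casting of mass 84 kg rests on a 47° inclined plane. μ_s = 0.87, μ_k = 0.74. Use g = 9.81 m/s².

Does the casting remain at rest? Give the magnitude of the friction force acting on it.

f ≈ 416 N

N = m g cos θ = 562 N.
Down-slope weight component: m g sin θ = 603 N.
μ_s N = 489 N.
603 > 489 N, so it slides; kinetic friction f = μ_k N = 0.74×562 = 416 N.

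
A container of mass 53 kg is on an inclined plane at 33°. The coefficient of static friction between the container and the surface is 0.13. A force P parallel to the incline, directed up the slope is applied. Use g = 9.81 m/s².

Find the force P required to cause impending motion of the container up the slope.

At impending motion up the slope, friction acts down-slope at its limit: f = μ_s N.
P is parallel to the surface, so N = m g cos θ = 436 N.
Along the incline: P = m g sin θ + μ_s N = 283 + 0.13×436 = 340 N.

P ≈ 340 N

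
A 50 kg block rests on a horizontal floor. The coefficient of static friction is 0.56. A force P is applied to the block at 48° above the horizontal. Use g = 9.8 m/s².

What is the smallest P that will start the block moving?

N = m g − P sin α (the pull lifts the block).
At impending slip, P cos α = μ_s N = μ_s (m g − P sin α).
Solving: P (cos α + μ_s sin α) = μ_s m g → P = 0.56×490/(cos 48° + 0.56 sin 48°) = 274/1.085 = 253 N.

P ≈ 253 N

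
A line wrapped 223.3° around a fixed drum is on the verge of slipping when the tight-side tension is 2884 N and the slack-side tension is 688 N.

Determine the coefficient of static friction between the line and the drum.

μ ≈ 0.368

T₂/T₁ = e^{μβ} → μ = ln(T₂/T₁)/β.
β = 223.3° = 3.897 rad.
μ = ln(2884/688)/3.897 = ln(4.192)/3.897 = 0.368.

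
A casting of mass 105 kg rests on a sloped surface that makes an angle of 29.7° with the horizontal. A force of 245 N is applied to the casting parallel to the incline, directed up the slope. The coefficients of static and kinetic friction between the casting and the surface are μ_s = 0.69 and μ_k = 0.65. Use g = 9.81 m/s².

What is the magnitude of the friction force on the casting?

f ≈ 265 N (up the incline)

Normal force: N = m g cos θ = 105 × 9.81 × cos 29.7° = 894.7 N.
The friction needed for equilibrium is m g sin θ − P = 510.3 − 245 = 265.3 N, measured positive up-slope.
Maximum static friction available: μ_s N = 0.69 × 894.7 = 617.4 N.
Since |265.3| ≤ 617.4 N, no slip — friction simply equals what equilibrium demands.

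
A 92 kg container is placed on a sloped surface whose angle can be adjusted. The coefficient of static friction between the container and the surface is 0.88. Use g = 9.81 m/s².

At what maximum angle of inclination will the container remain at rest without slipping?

At the slip threshold, m g sin θ = μ_s · m g cos θ, so tan θ = μ_s.
θ_max = arctan(0.88) = 41.3°.

θ_max ≈ 41.3°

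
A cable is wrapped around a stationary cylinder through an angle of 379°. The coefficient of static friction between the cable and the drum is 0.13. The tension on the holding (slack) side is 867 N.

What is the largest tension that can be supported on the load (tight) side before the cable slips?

T_max ≈ 2050 N

At impending slip the capstan equation gives T₂/T₁ = e^{μβ} with β in radians.
β = 379° × π/180 = 6.615 rad.
e^{μβ} = e^{0.13×6.615} = 2.363.
T₂ = T₁ · e^{μβ} = 867 × 2.363 = 2050 N.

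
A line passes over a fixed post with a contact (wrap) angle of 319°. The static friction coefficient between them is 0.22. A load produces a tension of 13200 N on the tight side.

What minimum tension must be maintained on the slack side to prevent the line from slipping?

Capstan equation at impending slip: T_tight/T_slack = e^{μβ}.
β = 319° = 5.568 rad; e^{μβ} = e^{0.22×5.568} = 3.404.
T_slack = T_tight / e^{μβ} = 13200 / 3.404 = 3880 N.

T_min ≈ 3880 N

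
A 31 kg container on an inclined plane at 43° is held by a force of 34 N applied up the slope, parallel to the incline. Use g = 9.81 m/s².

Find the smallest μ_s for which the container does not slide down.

N = m g cos θ = 222.4 N.
Friction must make up the shortfall along the incline: f = m g sin θ − P = 207.4 − 34 = 173.4 N.
At the threshold f = μ_s N, so μ_s,min = 173.4/222.4 = 0.78.

μ_s,min ≈ 0.78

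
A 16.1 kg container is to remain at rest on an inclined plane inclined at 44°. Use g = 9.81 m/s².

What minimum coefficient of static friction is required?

At the slip threshold m g sin θ = μ_s m g cos θ, so μ_s,min = tan θ.
μ_s,min = tan 44° = 0.966.

μ_s,min ≈ 0.966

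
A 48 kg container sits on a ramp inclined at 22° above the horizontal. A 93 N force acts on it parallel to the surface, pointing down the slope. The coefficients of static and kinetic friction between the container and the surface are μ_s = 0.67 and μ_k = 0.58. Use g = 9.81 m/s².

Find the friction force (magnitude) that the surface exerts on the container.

Normal force: N = m g cos θ = 48 × 9.81 × cos 22° = 436.6 N.
Parallel to the incline, ΣF = 0 gives f = m g sin θ + P = 176.4 + 93 = 269.4 N (up-slope positive).
The static-friction ceiling is μ_s N = 0.67 × 436.6 = 292.5 N.
Since |269.4| ≤ 292.5 N, static friction is sufficient; f equals the required value, not μ_s N.

f ≈ 269 N (up the incline)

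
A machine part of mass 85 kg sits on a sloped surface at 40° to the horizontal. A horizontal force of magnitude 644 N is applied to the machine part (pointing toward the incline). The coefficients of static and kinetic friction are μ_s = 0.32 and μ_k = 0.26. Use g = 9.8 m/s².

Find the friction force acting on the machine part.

Normal direction: N = m g cos θ + P sin θ = 1052 N.
Parallel to the incline: P cos θ − m g sin θ = 493.3 − 535.4 = -42.11 N; the friction needed to balance this is 42.11 N acting up the slope.
Maximum static friction: μ_s N = 0.32 × 1052 = 336.7 N.
Since 42.11 N is within the 336.7 N limit, the machine part stays put and friction is exactly 42.1 N.

f ≈ 42.1 N (up the incline)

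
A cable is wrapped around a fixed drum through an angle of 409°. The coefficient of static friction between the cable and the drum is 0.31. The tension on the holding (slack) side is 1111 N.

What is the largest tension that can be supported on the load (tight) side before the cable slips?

At impending slip the capstan equation gives T₂/T₁ = e^{μβ} with β in radians.
β = 409° × π/180 = 7.138 rad.
e^{μβ} = e^{0.31×7.138} = 9.142.
T₂ = T₁ · e^{μβ} = 1111 × 9.142 = 10200 N.

T_max ≈ 10200 N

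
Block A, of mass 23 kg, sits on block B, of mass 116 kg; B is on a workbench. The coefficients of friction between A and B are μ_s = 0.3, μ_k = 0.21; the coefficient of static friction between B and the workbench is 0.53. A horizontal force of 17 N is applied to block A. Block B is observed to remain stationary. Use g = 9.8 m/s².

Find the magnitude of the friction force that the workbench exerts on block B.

f ≈ 17 N

Between the blocks, N₁ = m_A g = 225.4 N.
So the A–B interface can sustain at most μ_s N₁ = 67.62 N of static friction.
P = 17 N is within that limit, so A and B move together (both at rest); the A–B friction is simply f₁ = P = 17 N.
By Newton's third law B feels 17 N forward from A. With B stationary, the floor's static friction on B balances it: f₂ = 17 N (well within μ_s(m_A+m_B)g = 722 N).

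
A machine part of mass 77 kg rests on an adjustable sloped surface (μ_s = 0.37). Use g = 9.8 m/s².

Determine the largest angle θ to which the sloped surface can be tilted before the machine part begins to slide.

θ_max ≈ 20.3°

At the slip threshold, m g sin θ = μ_s · m g cos θ, so tan θ = μ_s.
θ_max = arctan(0.37) = 20.3°.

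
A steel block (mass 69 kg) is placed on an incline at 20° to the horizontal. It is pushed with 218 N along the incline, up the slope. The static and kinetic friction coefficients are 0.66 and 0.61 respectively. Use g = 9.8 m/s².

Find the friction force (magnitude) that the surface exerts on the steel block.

f ≈ 13.3 N (up the incline)

The normal reaction is N = m g cos θ = 635.4 N.
The friction needed for equilibrium is m g sin θ − P = 231.3 − 218 = 13.27 N, measured positive up-slope.
The static-friction ceiling is μ_s N = 0.66 × 635.4 = 419.4 N.
Since |13.27| ≤ 419.4 N, static friction is sufficient; f equals the required value, not μ_s N.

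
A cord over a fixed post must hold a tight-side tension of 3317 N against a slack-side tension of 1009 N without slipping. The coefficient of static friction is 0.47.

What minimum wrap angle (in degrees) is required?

T₂/T₁ = e^{μβ} → β = ln(T₂/T₁)/μ.
β = ln(3317/1009)/0.47 = 1.19/0.47 = 2.532 rad.
In degrees: β = 2.532 × 180/π = 145°.

β_min ≈ 145°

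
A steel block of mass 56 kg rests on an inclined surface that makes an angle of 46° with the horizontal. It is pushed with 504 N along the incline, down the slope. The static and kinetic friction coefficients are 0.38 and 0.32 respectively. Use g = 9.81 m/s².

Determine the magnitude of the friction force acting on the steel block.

f ≈ 122 N (up the incline)

Normal force: N = m g cos θ = 56 × 9.81 × cos 46° = 381.6 N.
For equilibrium along the incline the friction force must supply f = m g sin θ + P = 395.2 + 504 = 899.2 N (positive meaning up-slope).
The static-friction ceiling is μ_s N = 0.38 × 381.6 = 145 N.
|899.2| exceeds 145 N, so the steel block slips down-slope; friction is kinetic, f = μ_k N = 0.32×381.6 = 122 N.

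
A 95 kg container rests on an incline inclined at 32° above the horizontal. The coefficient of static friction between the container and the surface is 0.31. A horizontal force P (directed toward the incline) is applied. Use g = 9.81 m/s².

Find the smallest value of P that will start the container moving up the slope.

At impending motion up the slope, friction acts down-slope at its limit: f = μ_s N.
Perpendicular to the incline: N = m g cos θ + P sin θ.
Along the incline: P cos θ = m g sin θ + μ_s N = m g sin θ + μ_s (m g cos θ + P sin θ).
Solving, P (cos θ − μ_s sin θ) = m g (sin θ + μ_s cos θ), so P = 95×9.81×(sin 32° + 0.31 cos 32°)/(cos 32° − 0.31 sin 32°) = 932×0.7928/0.6838 = 1080 N.

P ≈ 1080 N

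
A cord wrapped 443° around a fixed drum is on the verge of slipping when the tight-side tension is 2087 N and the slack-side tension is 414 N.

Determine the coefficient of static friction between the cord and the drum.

μ ≈ 0.209

T₂/T₁ = e^{μβ} → μ = ln(T₂/T₁)/β.
β = 443° = 7.732 rad.
μ = ln(2087/414)/7.732 = ln(5.041)/7.732 = 0.209.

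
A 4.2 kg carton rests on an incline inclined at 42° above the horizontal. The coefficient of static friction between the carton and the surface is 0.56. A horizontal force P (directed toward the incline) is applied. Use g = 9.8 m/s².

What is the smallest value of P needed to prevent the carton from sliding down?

P_min ≈ 9.31 N

The carton tends to slide down (tan θ > μ_s), so at the point of impending slip friction acts up-slope at its limit: f = μ_s N.
Perpendicular to the incline: N = m g cos θ + P sin θ.
Along the incline: P cos θ + μ_s N = m g sin θ, i.e. P cos θ + μ_s (m g cos θ + P sin θ) = m g sin θ.
Solving, P (cos θ + μ_s sin θ) = m g (sin θ − μ_s cos θ), so P = 41.2×0.253/1.118 = 9.31 N.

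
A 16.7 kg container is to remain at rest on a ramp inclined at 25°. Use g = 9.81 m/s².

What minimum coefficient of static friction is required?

At the slip threshold m g sin θ = μ_s m g cos θ, so μ_s,min = tan θ.
μ_s,min = tan 25° = 0.466.

μ_s,min ≈ 0.466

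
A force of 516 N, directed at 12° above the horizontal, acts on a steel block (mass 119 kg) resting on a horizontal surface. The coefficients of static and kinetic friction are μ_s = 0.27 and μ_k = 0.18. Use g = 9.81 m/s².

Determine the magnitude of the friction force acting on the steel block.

f ≈ 191 N

The vertical component of P reduces the normal force: N = m g − P sin α = 1167 − 107.3 = 1060 N.
Horizontally, friction must balance P cos α = 504.7 N.
μ_s N = 0.27 × 1060 = 286.2 N.
The required friction exceeds μ_s N, so the steel block moves and f = μ_k N = 191 N.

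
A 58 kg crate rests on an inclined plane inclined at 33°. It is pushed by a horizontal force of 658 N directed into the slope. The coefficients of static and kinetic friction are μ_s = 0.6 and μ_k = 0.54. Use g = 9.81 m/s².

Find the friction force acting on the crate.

f ≈ 242 N (down the incline)

Resolve perpendicular to the incline: N = m g cos θ + P sin θ = 58×9.81×cos 33° + 658×sin 33° = 835.6 N.
Along the incline, the net driving force (taking up-slope positive) is P cos θ − m g sin θ = 551.8 − 309.9 = 242 N, so equilibrium requires friction f = -242 N (down-slope).
The limit of static friction is μ_s N = 501.3 N.
Since 242 N is within the 501.3 N limit, the crate stays put and friction is exactly 242 N.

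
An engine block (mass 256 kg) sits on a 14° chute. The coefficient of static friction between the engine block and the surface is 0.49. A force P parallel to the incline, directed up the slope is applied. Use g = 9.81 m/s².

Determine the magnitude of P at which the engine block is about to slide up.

P ≈ 1800 N

At impending motion up the slope, friction acts down-slope at its limit: f = μ_s N.
P is parallel to the surface, so N = m g cos θ = 2440 N.
Along the incline: P = m g sin θ + μ_s N = 608 + 0.49×2440 = 1800 N.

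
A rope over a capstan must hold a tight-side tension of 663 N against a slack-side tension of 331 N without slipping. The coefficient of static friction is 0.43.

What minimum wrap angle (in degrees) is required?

β_min ≈ 92.6°

T₂/T₁ = e^{μβ} → β = ln(T₂/T₁)/μ.
β = ln(663/331)/0.43 = 0.6947/0.43 = 1.615 rad.
In degrees: β = 1.615 × 180/π = 92.6°.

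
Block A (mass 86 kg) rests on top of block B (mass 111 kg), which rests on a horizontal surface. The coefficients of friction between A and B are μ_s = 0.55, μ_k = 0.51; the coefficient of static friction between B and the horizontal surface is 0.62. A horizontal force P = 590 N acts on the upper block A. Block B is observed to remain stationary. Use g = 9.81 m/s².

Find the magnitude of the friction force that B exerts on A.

f ≈ 430 N

Normal force at the A–B interface: N₁ = m_A g = 843.7 N.
Maximum static friction on A from B: μ_s N₁ = 0.55×843.7 = 464 N.
Since P = 590 N > 464 N, A slides on B; the A–B friction is kinetic: f₁ = μ_k N₁ = 0.51×843.7 = 430 N.
B experiences an equal 430 N forward from A (third law). B is in equilibrium, so the floor supplies f₂ = 430 N of static friction (limit μ_s(m_A+m_B)g = 1198 N, not exceeded).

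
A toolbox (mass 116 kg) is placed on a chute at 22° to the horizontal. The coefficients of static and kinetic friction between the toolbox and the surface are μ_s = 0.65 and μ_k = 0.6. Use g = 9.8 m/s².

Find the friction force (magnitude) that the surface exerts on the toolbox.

f ≈ 426 N (up the incline)

Normal force: N = m g cos θ = 116 × 9.8 × cos 22° = 1054 N.
For equilibrium along the incline, friction must balance the weight component: f = m g sin θ = 425.9 N up the slope.
The static-friction ceiling is μ_s N = 0.65 × 1054 = 685.1 N.
Since |425.9| ≤ 685.1 N, the toolbox remains in static equilibrium and friction takes exactly the required value.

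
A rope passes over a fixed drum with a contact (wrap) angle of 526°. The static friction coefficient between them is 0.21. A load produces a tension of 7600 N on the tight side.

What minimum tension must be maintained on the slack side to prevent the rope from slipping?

T_min ≈ 1110 N

Capstan equation at impending slip: T_tight/T_slack = e^{μβ}.
β = 526° = 9.18 rad; e^{μβ} = e^{0.21×9.18} = 6.875.
T_slack = T_tight / e^{μβ} = 7600 / 6.875 = 1110 N.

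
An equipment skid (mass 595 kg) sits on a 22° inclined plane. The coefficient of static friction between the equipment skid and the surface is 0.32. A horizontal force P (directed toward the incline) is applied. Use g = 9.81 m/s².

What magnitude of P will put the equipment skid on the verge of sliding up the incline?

P ≈ 4850 N

At impending motion up the slope, friction acts down-slope at its limit: f = μ_s N.
Perpendicular to the incline: N = m g cos θ + P sin θ.
Along the incline: P cos θ = m g sin θ + μ_s N = m g sin θ + μ_s (m g cos θ + P sin θ).
Solving, P (cos θ − μ_s sin θ) = m g (sin θ + μ_s cos θ), so P = 595×9.81×(sin 22° + 0.32 cos 22°)/(cos 22° − 0.32 sin 22°) = 5840×0.6713/0.8073 = 4850 N.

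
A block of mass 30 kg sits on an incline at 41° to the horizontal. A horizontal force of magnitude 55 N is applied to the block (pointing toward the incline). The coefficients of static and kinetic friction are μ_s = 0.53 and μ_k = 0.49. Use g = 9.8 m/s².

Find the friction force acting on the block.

f ≈ 126 N (up the incline)

Resolve perpendicular to the incline: N = m g cos θ + P sin θ = 30×9.8×cos 41° + 55×sin 41° = 258 N.
Along the incline, the net driving force (taking up-slope positive) is P cos θ − m g sin θ = 41.51 − 192.9 = -151.4 N, so equilibrium requires friction f = 151.4 N (up-slope).
Maximum static friction: μ_s N = 0.53 × 258 = 136.7 N.
|f_req| = 151.4 > 136.7 N → the block slides down the incline; f = μ_k N = 0.49 × 258 = 126 N.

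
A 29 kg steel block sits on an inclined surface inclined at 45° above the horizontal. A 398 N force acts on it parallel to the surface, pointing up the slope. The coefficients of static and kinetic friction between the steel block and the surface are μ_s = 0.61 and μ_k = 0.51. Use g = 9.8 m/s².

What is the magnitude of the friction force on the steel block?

f ≈ 102 N (down the incline)

Perpendicular to the surface, N = m g cos θ = 29·9.8·cos 45° = 201 N.
For equilibrium along the incline the friction force must supply f = m g sin θ − P = 201 − 398 = -197 N (positive meaning up-slope).
Maximum static friction available: μ_s N = 0.61 × 201 = 122.6 N.
Since |-197| > 122.6 N, static friction cannot hold it; the steel block slides up the incline and kinetic friction applies: f = μ_k N = 0.51 × 201 = 102 N.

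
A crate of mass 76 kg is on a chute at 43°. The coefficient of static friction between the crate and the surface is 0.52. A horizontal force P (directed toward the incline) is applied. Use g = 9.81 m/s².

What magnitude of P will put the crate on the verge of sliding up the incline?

P ≈ 2100 N

At impending motion up the slope, friction acts down-slope at its limit: f = μ_s N.
Perpendicular to the incline: N = m g cos θ + P sin θ.
Along the incline: P cos θ = m g sin θ + μ_s N = m g sin θ + μ_s (m g cos θ + P sin θ).
Solving, P (cos θ − μ_s sin θ) = m g (sin θ + μ_s cos θ), so P = 76×9.81×(sin 43° + 0.52 cos 43°)/(cos 43° − 0.52 sin 43°) = 746×1.062/0.3767 = 2100 N.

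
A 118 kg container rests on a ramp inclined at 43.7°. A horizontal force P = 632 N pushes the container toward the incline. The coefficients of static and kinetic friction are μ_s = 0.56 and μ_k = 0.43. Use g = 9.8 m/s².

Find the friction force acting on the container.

Resolve perpendicular to the incline: N = m g cos θ + P sin θ = 118×9.8×cos 43.7° + 632×sin 43.7° = 1273 N.
Along the incline, the net driving force (taking up-slope positive) is P cos θ − m g sin θ = 456.9 − 798.9 = -342 N, so equilibrium requires friction f = 342 N (up-slope).
The limit of static friction is μ_s N = 712.7 N.
|f_req| = 342 ≤ 712.7 N → the container is in equilibrium; friction equals the required value.

f ≈ 342 N (up the incline)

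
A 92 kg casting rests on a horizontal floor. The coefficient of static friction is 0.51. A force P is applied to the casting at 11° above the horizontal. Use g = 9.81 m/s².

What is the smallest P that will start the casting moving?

P ≈ 427 N

N = m g − P sin α (the pull lifts the casting).
At impending slip, P cos α = μ_s N = μ_s (m g − P sin α).
Solving: P (cos α + μ_s sin α) = μ_s m g → P = 0.51×903/(cos 11° + 0.51 sin 11°) = 460/1.079 = 427 N.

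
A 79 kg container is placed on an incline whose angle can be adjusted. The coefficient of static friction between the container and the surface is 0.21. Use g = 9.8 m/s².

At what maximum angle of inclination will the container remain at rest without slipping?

θ_max ≈ 11.9°

At the slip threshold, m g sin θ = μ_s · m g cos θ, so tan θ = μ_s.
θ_max = arctan(0.21) = 11.9°.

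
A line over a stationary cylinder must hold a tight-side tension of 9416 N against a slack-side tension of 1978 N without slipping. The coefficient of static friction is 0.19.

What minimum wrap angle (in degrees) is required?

T₂/T₁ = e^{μβ} → β = ln(T₂/T₁)/μ.
β = ln(9416/1978)/0.19 = 1.56/0.19 = 8.212 rad.
In degrees: β = 8.212 × 180/π = 471°.

β_min ≈ 471°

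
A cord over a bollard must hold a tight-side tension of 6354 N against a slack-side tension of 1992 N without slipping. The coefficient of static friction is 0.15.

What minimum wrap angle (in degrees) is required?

T₂/T₁ = e^{μβ} → β = ln(T₂/T₁)/μ.
β = ln(6354/1992)/0.15 = 1.16/0.15 = 7.733 rad.
In degrees: β = 7.733 × 180/π = 443°.

β_min ≈ 443°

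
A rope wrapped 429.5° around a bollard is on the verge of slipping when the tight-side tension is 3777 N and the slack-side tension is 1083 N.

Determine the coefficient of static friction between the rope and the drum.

μ ≈ 0.167

T₂/T₁ = e^{μβ} → μ = ln(T₂/T₁)/β.
β = 429.5° = 7.496 rad.
μ = ln(3777/1083)/7.496 = ln(3.488)/7.496 = 0.167.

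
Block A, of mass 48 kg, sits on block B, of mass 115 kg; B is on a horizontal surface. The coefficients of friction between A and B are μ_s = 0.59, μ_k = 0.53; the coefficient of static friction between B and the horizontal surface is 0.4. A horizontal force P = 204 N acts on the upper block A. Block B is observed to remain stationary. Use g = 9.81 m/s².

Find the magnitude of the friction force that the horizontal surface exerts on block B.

f ≈ 204 N

Between the blocks, N₁ = m_A g = 470.9 N.
So the A–B interface can sustain at most μ_s N₁ = 277.8 N of static friction.
P = 204 N is within that limit, so A and B move together (both at rest); the A–B friction is simply f₁ = P = 204 N.
B experiences an equal 204 N forward from A (third law). B is in equilibrium, so the floor supplies f₂ = 204 N of static friction (limit μ_s(m_A+m_B)g = 639.6 N, not exceeded).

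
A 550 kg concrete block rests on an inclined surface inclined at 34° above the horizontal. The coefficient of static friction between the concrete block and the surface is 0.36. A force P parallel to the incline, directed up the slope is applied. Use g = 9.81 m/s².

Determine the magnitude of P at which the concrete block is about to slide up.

At impending motion up the slope, friction acts down-slope at its limit: f = μ_s N.
P is parallel to the surface, so N = m g cos θ = 4470 N.
Along the incline: P = m g sin θ + μ_s N = 3020 + 0.36×4470 = 4630 N.

P ≈ 4630 N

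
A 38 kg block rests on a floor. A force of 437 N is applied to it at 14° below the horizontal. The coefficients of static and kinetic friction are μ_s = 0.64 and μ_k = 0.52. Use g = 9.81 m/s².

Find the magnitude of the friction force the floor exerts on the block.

f ≈ 249 N

Vertical equilibrium gives N = m g + P sin α = 478.5 N.
For equilibrium, f = P cos α = 437×cos 14° = 424 N.
μ_s N = 0.64 × 478.5 = 306.2 N.
424 > 306.2 N → the block slides; f = μ_k N = 0.52×478.5 = 249 N.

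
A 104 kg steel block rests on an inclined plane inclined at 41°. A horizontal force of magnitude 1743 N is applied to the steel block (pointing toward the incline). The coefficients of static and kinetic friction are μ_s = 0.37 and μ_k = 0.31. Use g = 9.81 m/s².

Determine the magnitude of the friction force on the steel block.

f ≈ 646 N (down the incline)

The horizontal push has a component P sin θ into the surface, so N = m g cos θ + P sin θ = 770 + 1144 = 1913 N.
Parallel to the incline: P cos θ − m g sin θ = 1315 − 669.3 = 646.1 N; the friction needed to balance this is 646.1 N acting down the slope.
The limit of static friction is μ_s N = 708 N.
Since 646.1 N is within the 708 N limit, the steel block stays put and friction is exactly 646 N.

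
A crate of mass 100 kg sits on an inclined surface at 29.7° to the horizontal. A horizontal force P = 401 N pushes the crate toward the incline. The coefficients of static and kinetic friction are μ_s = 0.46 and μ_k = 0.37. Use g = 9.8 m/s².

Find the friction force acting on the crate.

The horizontal push has a component P sin θ into the surface, so N = m g cos θ + P sin θ = 851.3 + 198.7 = 1050 N.
Parallel to the incline: P cos θ − m g sin θ = 348.3 − 485.5 = -137.2 N; the friction needed to balance this is 137.2 N acting up the slope.
Maximum static friction: μ_s N = 0.46 × 1050 = 483 N.
Since 137.2 N is within the 483 N limit, the crate stays put and friction is exactly 137 N.

f ≈ 137 N (up the incline)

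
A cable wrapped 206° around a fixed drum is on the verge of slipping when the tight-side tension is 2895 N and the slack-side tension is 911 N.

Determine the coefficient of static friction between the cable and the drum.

μ ≈ 0.322

T₂/T₁ = e^{μβ} → μ = ln(T₂/T₁)/β.
β = 206° = 3.595 rad.
μ = ln(2895/911)/3.595 = ln(3.178)/3.595 = 0.322.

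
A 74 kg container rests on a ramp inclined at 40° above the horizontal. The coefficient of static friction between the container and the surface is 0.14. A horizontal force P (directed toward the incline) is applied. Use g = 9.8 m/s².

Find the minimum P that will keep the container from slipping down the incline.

The container tends to slide down (tan θ > μ_s), so at the point of impending slip friction acts up-slope at its limit: f = μ_s N.
Perpendicular to the incline: N = m g cos θ + P sin θ.
Along the incline: P cos θ + μ_s N = m g sin θ, i.e. P cos θ + μ_s (m g cos θ + P sin θ) = m g sin θ.
Solving, P (cos θ + μ_s sin θ) = m g (sin θ − μ_s cos θ), so P = 725×0.5355/0.856 = 454 N.

P_min ≈ 454 N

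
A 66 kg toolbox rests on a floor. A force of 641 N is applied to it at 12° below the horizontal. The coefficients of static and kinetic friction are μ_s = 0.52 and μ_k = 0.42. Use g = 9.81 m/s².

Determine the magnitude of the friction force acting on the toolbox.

f ≈ 328 N

N = m g + P sin α = 647.5 + 641×sin 12° = 780.7 N.
For equilibrium, f = P cos α = 641×cos 12° = 627 N.
The static-friction limit is μ_s N = 406 N.
627 > 406 N → the toolbox slides; f = μ_k N = 0.42×780.7 = 328 N.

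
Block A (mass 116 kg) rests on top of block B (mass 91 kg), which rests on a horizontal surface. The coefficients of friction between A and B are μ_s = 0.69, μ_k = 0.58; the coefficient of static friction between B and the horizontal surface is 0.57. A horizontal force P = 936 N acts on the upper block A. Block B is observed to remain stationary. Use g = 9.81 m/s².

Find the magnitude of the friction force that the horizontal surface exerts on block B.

Between the blocks, N₁ = m_A g = 1138 N.
Maximum static friction on A from B: μ_s N₁ = 0.69×1138 = 785.2 N.
Since P = 936 N > 785.2 N, A slides on B; the A–B friction is kinetic: f₁ = μ_k N₁ = 0.58×1138 = 660 N.
By Newton's third law B feels 660 N forward from A. With B stationary, the floor's static friction on B balances it: f₂ = 660 N (well within μ_s(m_A+m_B)g = 1157 N).

f ≈ 660 N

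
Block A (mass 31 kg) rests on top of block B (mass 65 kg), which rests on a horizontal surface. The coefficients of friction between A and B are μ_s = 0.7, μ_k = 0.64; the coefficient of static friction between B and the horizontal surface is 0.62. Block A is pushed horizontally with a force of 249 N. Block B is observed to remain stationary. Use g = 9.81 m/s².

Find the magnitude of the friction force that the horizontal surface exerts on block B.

f ≈ 195 N

Between the blocks, N₁ = m_A g = 304.1 N.
Maximum static friction on A from B: μ_s N₁ = 0.7×304.1 = 212.9 N.
P = 249 N exceeds that limit, so A slips over B and the interface friction becomes kinetic: f₁ = μ_k N₁ = 0.64×304.1 = 195 N.
By Newton's third law B feels 195 N forward from A. With B stationary, the floor's static friction on B balances it: f₂ = 195 N (well within μ_s(m_A+m_B)g = 583.9 N).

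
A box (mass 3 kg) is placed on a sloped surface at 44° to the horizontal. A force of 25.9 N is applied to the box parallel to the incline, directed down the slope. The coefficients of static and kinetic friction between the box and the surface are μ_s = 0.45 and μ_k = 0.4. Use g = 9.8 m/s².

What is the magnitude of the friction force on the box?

Normal force: N = m g cos θ = 3 × 9.8 × cos 44° = 21.15 N.
For equilibrium along the incline the friction force must supply f = m g sin θ + P = 20.42 + 25.9 = 46.32 N (positive meaning up-slope).
Static friction can supply at most μ_s N = 9.517 N.
Since |46.32| > 9.517 N, static friction cannot hold it; the box slides down the incline and kinetic friction applies: f = μ_k N = 0.4 × 21.15 = 8.46 N.

f ≈ 8.46 N (up the incline)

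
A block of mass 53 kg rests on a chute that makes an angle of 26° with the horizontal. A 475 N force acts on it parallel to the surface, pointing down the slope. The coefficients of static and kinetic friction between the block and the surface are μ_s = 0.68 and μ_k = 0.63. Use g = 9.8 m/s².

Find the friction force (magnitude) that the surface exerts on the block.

Perpendicular to the surface, N = m g cos θ = 53·9.8·cos 26° = 466.8 N.
For equilibrium along the incline the friction force must supply f = m g sin θ + P = 227.7 + 475 = 702.7 N (positive meaning up-slope).
The static-friction ceiling is μ_s N = 0.68 × 466.8 = 317.4 N.
|702.7| exceeds 317.4 N, so the block slips down-slope; friction is kinetic, f = μ_k N = 0.63×466.8 = 294 N.

f ≈ 294 N (up the incline)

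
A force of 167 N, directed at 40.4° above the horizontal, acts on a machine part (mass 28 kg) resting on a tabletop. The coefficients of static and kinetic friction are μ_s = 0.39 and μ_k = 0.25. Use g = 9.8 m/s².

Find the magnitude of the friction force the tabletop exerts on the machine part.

f ≈ 41.5 N

The vertical component of P reduces the normal force: N = m g − P sin α = 274.4 − 108.2 = 166.2 N.
The horizontal driving force is P cos α = 127.2 N, so equilibrium needs friction f = 127.2 N.
μ_s N = 0.39 × 166.2 = 64.8 N.
127.2 > 64.8 N → the machine part slides; f = μ_k N = 0.25×166.2 = 41.5 N.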